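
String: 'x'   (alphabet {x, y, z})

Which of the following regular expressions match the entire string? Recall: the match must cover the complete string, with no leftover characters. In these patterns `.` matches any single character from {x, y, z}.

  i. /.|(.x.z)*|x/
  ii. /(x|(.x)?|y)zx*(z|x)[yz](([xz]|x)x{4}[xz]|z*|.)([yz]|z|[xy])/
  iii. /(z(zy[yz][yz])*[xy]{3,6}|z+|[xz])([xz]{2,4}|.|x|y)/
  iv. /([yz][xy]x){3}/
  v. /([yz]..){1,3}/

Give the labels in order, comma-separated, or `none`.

i

i → match
ii → no match
iii → no match
iv → no match
v → no match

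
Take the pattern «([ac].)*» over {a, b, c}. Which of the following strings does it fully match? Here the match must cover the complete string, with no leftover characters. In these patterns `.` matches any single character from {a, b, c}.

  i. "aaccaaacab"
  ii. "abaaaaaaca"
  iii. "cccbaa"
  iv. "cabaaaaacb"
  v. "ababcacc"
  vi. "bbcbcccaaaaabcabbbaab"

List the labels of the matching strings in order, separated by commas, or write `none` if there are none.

i → match
ii → match
iii → match
iv → no match
v → match
vi → no match

i, ii, iii, v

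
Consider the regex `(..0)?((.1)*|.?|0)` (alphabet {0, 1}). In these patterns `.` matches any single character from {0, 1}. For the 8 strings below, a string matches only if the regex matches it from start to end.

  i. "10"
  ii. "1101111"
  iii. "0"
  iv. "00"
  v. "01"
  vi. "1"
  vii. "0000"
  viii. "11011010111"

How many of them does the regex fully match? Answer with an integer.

i → no match
ii → match
iii → match
iv → no match
v → match
vi → match
vii → match
viii → match
Total matched: 6

6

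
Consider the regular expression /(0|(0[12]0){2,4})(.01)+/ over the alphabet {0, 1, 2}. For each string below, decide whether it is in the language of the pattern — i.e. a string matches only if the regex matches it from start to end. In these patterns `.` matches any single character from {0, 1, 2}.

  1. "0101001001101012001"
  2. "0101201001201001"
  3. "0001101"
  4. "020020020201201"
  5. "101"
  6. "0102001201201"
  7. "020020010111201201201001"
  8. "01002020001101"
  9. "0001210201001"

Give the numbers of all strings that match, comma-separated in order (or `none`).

2, 3, 4

1 → no match
2 → match
3 → match
4 → match
5 → no match — must start with "0"
6 → no match
7 → no match
8 → no match
9 → no match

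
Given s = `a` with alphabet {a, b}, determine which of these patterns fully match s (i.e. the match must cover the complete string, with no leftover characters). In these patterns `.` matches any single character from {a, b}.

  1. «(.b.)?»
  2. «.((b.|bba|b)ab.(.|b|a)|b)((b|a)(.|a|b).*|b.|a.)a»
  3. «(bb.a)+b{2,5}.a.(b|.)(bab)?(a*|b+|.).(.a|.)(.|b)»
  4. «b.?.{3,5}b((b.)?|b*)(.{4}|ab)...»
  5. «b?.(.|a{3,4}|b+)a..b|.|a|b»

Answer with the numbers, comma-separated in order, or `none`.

1 → no match
2 → no match
3 → no match — must start with `bb`
4 → no match — must start with `b`
5 → match

5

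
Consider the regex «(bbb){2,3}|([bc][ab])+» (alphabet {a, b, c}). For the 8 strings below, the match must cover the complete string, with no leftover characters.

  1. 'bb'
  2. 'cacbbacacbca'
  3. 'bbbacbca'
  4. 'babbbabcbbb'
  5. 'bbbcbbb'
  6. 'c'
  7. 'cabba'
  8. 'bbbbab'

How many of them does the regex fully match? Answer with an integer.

1 → match
2 → match
3 → match
4 → no match
5 → no match
6 → no match
7 → no match
8 → no match
Total matched: 3

3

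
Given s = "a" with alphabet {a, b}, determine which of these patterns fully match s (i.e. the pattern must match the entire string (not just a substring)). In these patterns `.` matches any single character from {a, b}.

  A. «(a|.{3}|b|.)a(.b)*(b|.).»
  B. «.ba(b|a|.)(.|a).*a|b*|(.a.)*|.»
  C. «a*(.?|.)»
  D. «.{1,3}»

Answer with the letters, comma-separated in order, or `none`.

A → no match
B → match
C → match
D → match

B, C, D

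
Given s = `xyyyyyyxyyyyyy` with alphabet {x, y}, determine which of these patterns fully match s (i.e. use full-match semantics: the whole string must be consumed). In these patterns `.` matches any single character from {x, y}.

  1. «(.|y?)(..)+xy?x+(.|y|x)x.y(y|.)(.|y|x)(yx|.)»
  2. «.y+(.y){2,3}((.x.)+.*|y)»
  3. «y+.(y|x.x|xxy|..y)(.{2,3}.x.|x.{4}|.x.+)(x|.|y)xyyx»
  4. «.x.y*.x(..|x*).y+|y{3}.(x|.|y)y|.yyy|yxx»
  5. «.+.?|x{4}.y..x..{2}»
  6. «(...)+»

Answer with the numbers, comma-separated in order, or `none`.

2, 5

1 → no match
2 → match
3 → no match — must start with `y`
4 → no match
5 → match
6 → no match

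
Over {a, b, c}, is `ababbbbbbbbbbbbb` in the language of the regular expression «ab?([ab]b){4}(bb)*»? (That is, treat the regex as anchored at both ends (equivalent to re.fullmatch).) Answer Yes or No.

Yes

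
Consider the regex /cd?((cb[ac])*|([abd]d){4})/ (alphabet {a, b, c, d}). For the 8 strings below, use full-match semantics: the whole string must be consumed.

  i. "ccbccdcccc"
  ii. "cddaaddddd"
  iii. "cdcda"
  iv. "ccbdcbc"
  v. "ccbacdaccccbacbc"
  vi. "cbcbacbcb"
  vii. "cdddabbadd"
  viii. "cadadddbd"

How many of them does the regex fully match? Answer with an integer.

1

i. "ccbccdcccc" → no match
ii. "cddaaddddd" → no match
iii. "cdcda" → no match
iv. "ccbdcbc" → no match
v → no match
vi. "cbcbacbcb" → no match
vii. "cdddabbadd" → no match
viii. "cadadddbd" → match
Total matched: 1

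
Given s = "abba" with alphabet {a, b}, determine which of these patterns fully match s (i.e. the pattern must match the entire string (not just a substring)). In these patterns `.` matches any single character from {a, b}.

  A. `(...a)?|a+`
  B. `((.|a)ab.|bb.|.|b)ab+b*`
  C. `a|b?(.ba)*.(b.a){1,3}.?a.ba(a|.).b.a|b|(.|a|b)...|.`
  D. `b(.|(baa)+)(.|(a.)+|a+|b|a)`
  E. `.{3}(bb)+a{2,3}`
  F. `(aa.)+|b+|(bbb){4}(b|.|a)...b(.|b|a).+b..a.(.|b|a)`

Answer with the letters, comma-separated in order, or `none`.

A → match
B → no match
C → match
D → no match — must start with "b"
E → no match
F → no match

A, C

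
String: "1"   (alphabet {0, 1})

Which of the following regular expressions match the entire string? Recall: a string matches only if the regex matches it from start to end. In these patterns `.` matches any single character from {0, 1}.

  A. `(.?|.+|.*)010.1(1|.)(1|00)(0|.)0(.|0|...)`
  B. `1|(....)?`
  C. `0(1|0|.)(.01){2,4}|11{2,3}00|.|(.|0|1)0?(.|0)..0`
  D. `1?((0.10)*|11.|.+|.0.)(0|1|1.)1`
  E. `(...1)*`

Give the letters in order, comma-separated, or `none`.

A → no match
B → match
C → match
D → no match
E → no match

B, C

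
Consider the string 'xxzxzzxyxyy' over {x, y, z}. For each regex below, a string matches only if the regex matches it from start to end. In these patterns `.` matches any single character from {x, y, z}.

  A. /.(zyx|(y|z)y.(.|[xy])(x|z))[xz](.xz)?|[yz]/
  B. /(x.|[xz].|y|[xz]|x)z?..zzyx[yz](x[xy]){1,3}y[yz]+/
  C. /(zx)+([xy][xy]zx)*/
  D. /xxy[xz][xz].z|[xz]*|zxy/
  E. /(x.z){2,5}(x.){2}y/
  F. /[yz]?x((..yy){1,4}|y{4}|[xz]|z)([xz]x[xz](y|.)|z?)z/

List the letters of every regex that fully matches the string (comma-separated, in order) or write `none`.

E

A → no match
B → no match
C → no match — must start with 'zx'
D → no match
E → match
F → no match — must end with 'z'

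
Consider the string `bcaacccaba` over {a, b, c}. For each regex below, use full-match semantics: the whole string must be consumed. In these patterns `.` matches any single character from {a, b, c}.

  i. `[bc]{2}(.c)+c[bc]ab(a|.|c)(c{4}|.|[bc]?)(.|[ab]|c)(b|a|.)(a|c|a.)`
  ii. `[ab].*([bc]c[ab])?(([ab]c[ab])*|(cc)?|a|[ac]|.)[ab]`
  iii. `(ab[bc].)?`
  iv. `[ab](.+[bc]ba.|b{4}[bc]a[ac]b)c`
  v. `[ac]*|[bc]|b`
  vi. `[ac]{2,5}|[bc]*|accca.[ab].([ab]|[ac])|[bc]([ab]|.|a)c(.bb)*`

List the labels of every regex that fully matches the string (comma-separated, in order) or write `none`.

ii

i → no match
ii → match
iii → no match
iv → no match — must end with `c`
v → no match
vi → no match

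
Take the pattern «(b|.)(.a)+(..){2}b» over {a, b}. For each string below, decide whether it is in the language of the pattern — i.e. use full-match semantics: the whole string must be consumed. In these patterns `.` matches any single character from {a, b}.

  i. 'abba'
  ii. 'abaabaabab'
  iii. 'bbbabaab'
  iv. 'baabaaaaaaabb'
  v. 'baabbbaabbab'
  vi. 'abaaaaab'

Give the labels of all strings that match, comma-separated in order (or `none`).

i → no match — must end with 'b'
ii → no match
iii → no match
iv → no match
v → no match
vi → match

vi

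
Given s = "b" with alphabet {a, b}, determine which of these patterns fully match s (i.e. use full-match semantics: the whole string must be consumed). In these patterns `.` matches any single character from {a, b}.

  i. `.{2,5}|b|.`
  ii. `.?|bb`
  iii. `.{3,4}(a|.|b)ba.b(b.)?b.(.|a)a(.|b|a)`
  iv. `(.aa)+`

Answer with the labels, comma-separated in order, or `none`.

i, ii

i → match
ii → match
iii → no match
iv → no match — must end with "aa"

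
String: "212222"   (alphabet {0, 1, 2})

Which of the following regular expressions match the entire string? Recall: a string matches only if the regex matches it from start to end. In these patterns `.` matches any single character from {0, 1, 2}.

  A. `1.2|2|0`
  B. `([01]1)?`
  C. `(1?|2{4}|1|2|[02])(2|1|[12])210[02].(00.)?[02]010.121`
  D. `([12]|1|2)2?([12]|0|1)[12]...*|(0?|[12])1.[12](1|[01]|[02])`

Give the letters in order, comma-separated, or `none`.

A → no match
B → no match
C → no match — must end with "121"
D → match

D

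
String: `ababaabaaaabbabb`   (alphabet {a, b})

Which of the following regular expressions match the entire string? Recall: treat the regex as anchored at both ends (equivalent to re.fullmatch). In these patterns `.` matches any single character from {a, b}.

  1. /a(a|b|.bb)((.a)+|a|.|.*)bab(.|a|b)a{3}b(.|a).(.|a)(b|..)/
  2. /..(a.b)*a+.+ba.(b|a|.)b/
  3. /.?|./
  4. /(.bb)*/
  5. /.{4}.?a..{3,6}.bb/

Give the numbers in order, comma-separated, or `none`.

1 → no match
2 → no match
3 → no match
4 → no match
5 → match

5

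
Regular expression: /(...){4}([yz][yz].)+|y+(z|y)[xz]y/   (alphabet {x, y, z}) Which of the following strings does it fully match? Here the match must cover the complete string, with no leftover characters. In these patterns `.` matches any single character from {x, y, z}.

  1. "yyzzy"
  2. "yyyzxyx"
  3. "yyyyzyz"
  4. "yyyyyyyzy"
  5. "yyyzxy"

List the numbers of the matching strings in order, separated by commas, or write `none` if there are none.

1, 4, 5

1 → match
2 → no match
3 → no match
4 → match
5 → match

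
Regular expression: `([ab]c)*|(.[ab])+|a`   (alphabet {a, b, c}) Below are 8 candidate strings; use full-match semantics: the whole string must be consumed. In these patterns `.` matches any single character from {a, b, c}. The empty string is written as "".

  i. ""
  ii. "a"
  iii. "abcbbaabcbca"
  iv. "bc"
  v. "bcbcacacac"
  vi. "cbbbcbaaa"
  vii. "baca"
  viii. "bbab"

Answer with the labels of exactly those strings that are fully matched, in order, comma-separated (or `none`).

i → match
ii → match
iii → match
iv → match
v → match
vi → no match
vii → match
viii → match

i, ii, iii, iv, v, vii, viii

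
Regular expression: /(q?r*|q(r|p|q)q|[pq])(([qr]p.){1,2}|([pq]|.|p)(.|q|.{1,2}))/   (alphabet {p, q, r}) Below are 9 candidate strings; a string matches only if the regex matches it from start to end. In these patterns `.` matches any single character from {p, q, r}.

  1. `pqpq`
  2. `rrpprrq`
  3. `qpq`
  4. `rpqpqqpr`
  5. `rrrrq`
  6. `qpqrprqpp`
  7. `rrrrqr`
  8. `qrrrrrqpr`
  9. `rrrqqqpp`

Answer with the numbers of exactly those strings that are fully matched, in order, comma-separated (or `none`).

1, 3, 5, 6, 7, 8

1 → match
2 → no match
3 → match
4 → no match
5 → match
6 → match
7 → match
8 → match
9 → no match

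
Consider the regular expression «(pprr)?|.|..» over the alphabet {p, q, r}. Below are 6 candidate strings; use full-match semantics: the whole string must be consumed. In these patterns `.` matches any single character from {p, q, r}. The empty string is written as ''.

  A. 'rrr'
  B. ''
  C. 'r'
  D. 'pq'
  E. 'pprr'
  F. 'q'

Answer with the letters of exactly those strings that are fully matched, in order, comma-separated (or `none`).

B, C, D, E, F

A → no match
B → match
C → match
D → match
E → match
F → match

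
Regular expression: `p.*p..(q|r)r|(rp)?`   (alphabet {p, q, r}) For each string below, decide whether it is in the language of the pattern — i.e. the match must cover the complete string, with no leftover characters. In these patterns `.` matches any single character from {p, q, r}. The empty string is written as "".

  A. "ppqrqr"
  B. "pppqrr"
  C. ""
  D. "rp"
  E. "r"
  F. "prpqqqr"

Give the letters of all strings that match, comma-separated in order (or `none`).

A → match
B → match
C → match
D → match
E → no match
F → match

A, B, C, D, F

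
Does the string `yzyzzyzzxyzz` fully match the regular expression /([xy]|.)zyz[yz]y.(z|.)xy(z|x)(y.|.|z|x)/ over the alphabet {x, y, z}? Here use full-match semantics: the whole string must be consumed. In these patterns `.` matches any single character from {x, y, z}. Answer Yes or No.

Yes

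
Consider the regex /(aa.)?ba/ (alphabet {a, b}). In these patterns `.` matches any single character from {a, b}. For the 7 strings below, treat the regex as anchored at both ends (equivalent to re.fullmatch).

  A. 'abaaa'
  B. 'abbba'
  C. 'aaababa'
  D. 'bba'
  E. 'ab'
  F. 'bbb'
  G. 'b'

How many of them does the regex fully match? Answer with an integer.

A → no match — must end with 'ba'
B → no match
C → no match
D → no match
E → no match — must end with 'ba'
F → no match — must end with 'ba'
G → no match — must end with 'ba'
Total matched: 0

0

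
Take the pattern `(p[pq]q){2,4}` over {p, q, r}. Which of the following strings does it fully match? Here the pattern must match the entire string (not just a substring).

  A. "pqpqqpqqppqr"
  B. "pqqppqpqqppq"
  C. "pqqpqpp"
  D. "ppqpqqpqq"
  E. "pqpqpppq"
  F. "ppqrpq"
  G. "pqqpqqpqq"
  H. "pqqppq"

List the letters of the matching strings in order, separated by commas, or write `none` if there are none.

B, D, G, H

A → no match — must end with "q"
B → match
C → no match — must end with "q"
D → match
E → no match
F → no match
G → match
H → match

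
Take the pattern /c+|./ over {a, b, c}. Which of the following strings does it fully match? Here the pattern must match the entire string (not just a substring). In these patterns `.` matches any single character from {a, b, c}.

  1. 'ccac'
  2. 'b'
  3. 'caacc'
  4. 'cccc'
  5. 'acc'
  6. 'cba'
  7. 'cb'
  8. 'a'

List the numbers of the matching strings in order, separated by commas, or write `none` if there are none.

2, 4, 8

1 → no match
2 → match
3 → no match
4 → match
5 → no match
6 → no match
7 → no match
8 → match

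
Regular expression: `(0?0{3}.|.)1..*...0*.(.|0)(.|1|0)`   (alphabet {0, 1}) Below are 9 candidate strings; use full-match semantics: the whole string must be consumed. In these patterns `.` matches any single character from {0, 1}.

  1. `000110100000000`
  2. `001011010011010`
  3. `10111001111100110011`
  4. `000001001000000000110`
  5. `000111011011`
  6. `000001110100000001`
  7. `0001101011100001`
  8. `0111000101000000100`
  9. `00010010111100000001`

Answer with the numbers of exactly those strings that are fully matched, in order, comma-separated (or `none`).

1, 4, 5, 6, 7, 8

1 → match
2 → no match
3 → no match
4 → match
5 → match
6 → match
7 → match
8 → match
9 → no match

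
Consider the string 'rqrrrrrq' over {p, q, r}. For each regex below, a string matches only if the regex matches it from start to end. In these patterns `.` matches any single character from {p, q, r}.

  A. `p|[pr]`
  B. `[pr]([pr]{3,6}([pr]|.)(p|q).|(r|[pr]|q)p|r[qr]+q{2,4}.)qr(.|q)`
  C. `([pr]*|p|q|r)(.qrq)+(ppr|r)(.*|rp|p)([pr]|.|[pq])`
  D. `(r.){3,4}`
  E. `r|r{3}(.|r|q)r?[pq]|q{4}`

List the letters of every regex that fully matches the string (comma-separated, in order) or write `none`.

A → no match
B → no match
C → no match
D → match
E → no match

D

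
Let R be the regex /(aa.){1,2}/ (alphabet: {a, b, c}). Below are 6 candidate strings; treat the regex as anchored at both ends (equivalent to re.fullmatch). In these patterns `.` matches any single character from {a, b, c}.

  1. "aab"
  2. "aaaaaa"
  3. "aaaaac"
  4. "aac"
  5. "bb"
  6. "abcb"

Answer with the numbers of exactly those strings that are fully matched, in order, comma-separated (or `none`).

1 → match
2 → match
3 → match
4 → match
5 → no match — must start with "aa"
6 → no match — must start with "aa"

1, 2, 3, 4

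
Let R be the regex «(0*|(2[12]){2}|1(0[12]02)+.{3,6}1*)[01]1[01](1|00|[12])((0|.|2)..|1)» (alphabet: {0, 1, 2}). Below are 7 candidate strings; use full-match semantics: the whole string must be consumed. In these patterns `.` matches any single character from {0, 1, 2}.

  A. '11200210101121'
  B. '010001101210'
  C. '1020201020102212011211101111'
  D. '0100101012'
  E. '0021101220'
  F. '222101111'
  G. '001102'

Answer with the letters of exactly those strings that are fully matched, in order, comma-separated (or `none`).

A → no match
B. '010001101210' → no match
C → no match
D. '0100101012' → no match
E. '0021101220' → no match
F. '222101111' → match
G. '001102' → no match

F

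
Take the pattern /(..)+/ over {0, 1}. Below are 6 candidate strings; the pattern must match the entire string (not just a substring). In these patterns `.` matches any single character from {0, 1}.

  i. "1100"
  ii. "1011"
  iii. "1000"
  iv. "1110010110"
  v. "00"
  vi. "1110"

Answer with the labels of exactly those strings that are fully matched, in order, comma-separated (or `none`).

i, ii, iii, iv, v, vi

i. "1100" → match
ii. "1011" → match
iii. "1000" → match
iv. "1110010110" → match
v. "00" → match
vi. "1110" → match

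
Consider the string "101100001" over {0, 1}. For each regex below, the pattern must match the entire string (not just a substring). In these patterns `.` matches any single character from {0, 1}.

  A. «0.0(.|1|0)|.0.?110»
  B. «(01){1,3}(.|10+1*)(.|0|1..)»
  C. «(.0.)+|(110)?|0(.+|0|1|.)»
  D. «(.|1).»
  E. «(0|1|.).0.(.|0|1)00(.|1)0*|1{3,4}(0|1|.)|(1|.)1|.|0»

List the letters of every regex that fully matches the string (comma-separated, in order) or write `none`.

C

A → no match
B → no match — must start with "01"
C → match
D → no match
E → no match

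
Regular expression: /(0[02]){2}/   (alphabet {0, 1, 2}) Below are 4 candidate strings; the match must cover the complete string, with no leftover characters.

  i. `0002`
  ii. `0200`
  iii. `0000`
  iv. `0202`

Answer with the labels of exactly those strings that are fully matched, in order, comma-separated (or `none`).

i, ii, iii, iv

i → match
ii → match
iii → match
iv → match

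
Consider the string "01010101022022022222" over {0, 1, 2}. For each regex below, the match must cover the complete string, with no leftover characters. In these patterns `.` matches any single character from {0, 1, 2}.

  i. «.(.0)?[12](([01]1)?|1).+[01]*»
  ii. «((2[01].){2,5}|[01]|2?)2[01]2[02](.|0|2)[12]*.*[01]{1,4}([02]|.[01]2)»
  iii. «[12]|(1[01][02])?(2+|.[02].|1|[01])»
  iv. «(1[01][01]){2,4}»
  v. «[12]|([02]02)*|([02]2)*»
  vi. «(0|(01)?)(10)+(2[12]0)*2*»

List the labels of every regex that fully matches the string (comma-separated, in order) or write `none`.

i → match
ii → no match
iii → no match
iv → no match — must start with "1"
v → no match
vi → match

i, vi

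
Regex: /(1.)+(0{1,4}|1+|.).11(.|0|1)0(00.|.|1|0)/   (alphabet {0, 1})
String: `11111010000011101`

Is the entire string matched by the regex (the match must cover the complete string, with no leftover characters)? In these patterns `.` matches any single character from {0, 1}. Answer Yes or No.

Yes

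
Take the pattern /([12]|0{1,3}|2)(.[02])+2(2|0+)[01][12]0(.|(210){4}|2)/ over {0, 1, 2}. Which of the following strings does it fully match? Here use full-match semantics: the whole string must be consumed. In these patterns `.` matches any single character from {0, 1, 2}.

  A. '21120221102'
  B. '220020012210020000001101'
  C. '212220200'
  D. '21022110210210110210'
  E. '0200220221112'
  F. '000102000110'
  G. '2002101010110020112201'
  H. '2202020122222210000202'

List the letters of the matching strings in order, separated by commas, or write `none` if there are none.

C

A → no match
B → no match
C → match
D → no match
E → no match
F → no match
G → no match
H → no match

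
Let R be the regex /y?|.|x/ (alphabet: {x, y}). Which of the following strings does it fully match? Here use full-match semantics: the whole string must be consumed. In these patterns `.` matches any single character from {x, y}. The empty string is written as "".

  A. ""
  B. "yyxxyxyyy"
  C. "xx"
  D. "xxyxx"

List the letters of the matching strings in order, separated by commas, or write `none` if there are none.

A

A. "" → match
B. "yyxxyxyyy" → no match
C. "xx" → no match
D. "xxyxx" → no match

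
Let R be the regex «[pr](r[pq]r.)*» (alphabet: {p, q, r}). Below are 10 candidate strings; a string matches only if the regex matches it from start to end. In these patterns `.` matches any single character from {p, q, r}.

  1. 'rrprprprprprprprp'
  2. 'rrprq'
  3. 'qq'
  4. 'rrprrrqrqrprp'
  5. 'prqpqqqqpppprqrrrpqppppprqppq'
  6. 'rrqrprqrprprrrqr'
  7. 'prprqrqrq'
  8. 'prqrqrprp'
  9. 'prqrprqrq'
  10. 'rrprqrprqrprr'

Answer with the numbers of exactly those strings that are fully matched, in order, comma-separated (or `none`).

1 → match
2 → match
3 → no match
4 → match
5 → no match
6 → no match
7 → match
8 → match
9 → match
10 → match

1, 2, 4, 7, 8, 9, 10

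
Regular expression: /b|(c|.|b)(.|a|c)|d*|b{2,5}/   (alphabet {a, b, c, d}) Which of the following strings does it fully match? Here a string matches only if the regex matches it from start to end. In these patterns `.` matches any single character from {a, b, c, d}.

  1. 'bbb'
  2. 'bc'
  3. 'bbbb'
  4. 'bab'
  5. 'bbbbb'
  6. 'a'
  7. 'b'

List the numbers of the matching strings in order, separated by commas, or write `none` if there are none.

1 → match
2 → match
3 → match
4 → no match
5 → match
6 → no match
7 → match

1, 2, 3, 5, 7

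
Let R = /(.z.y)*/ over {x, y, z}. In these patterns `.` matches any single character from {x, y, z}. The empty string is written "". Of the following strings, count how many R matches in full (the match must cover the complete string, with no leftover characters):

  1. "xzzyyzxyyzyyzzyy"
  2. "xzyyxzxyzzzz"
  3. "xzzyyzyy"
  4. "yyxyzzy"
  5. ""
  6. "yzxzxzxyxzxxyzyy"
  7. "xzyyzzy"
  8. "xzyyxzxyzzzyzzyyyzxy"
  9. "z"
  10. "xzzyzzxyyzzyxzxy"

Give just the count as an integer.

5

1 → match
2 → no match
3 → match
4 → no match
5 → match
6 → no match
7 → no match
8 → match
9 → no match
10 → match
Total matched: 5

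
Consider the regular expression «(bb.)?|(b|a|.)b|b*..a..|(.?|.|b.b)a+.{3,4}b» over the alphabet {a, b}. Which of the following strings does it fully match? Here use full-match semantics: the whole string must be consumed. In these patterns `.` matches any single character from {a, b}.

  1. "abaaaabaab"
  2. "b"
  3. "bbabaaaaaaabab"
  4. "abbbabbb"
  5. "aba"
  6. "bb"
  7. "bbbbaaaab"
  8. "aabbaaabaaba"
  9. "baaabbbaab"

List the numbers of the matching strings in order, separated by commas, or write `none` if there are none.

6, 7

1 → no match
2 → no match
3 → no match
4 → no match
5 → no match
6 → match
7 → match
8 → no match
9 → no match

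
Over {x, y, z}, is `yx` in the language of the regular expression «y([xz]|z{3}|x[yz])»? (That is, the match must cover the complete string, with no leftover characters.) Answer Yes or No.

Yes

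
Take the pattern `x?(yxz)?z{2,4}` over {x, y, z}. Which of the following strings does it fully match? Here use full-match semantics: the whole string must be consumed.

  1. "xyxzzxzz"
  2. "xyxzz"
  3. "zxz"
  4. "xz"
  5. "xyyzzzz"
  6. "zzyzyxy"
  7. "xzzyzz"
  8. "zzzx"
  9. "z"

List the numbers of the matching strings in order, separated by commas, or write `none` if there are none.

1 → no match
2 → no match
3 → no match
4 → no match
5 → no match
6 → no match — must end with "z"
7 → no match
8 → no match — must end with "z"
9 → no match

none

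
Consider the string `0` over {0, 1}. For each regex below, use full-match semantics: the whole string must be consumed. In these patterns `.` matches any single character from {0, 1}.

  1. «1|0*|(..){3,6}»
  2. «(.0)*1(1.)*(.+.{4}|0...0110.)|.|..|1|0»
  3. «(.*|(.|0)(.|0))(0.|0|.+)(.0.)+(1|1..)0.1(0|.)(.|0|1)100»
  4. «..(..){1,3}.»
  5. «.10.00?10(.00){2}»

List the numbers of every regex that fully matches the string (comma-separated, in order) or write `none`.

1 → match
2 → match
3 → no match — must end with `100`
4 → no match
5 → no match — must end with `00`

1, 2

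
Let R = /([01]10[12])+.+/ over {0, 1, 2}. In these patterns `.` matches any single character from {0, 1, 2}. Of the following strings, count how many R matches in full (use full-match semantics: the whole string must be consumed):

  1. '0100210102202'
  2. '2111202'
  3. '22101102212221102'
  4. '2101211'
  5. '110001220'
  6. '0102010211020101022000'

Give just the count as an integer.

1 → no match
2 → no match
3 → no match
4 → no match
5 → no match
6 → match
Total matched: 1

1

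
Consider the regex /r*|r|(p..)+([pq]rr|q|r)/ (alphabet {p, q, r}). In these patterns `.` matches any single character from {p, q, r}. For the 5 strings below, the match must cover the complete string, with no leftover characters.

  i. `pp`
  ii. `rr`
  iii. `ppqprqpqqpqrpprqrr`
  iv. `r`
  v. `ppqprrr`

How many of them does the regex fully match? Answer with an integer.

i → no match
ii → match
iii → match
iv → match
v → match
Total matched: 4

4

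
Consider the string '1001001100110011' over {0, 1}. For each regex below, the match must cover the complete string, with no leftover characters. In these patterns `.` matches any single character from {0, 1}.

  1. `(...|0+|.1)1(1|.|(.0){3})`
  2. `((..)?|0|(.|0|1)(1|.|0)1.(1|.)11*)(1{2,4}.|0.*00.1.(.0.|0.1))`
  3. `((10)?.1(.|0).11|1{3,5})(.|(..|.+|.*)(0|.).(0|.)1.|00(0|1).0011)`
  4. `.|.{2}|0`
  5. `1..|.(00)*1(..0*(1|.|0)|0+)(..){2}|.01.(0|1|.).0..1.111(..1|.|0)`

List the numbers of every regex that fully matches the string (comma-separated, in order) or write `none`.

2, 3

1 → no match
2 → match
3 → match
4 → no match
5 → no match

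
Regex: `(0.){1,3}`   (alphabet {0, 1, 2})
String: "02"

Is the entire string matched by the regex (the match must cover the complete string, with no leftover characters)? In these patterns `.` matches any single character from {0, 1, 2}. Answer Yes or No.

Yes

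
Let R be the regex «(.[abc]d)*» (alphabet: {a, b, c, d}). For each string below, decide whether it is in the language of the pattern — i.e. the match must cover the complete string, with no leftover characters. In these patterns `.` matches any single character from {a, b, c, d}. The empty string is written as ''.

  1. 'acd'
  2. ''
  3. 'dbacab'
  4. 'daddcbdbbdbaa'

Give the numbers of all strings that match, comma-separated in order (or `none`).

1, 2

1. 'acd' → match
2. '' → match
3. 'dbacab' → no match
4 → no match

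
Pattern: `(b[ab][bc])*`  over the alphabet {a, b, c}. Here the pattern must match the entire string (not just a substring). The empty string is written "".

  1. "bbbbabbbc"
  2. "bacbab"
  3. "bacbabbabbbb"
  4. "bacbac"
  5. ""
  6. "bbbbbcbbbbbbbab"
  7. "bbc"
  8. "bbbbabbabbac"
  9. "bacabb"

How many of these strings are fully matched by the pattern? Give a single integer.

8

1 → match
2 → match
3 → match
4 → match
5 → match
6 → match
7 → match
8 → match
9 → no match
Total matched: 8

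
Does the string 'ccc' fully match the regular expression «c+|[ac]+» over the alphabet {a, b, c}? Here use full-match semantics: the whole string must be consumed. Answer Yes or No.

Yes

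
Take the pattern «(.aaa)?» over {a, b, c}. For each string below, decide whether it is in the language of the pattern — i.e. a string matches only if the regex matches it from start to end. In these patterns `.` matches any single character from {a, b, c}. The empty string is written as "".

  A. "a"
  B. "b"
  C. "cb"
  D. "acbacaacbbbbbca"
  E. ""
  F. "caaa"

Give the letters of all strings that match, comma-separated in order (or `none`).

E, F

A. "a" → no match
B. "b" → no match
C. "cb" → no match
D → no match
E. "" → match
F. "caaa" → match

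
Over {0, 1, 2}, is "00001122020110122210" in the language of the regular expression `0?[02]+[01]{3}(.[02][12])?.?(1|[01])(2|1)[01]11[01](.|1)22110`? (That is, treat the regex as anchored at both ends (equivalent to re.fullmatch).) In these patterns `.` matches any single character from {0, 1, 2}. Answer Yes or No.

No

Every match must end with "22110", but "00001122020110122210" does not.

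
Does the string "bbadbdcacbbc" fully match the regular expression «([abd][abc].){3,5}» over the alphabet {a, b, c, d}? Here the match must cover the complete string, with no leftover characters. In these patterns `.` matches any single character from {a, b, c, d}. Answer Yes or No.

No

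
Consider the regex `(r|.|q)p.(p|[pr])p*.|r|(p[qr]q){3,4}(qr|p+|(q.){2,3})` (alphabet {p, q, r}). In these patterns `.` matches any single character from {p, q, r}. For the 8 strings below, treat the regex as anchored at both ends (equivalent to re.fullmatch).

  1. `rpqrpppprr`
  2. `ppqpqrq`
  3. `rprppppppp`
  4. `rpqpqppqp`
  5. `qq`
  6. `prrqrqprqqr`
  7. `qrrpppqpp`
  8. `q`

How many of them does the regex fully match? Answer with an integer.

1

1 → no match
2 → no match
3 → match
4 → no match
5 → no match
6 → no match
7 → no match
8 → no match
Total matched: 1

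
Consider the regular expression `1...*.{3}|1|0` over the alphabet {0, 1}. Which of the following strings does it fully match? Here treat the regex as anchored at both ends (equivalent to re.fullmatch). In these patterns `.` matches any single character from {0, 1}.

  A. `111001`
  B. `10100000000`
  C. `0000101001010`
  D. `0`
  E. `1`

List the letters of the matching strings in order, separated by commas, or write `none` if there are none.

A, B, D, E

A. `111001` → match
B. `10100000000` → match
C → no match
D. `0` → match
E. `1` → match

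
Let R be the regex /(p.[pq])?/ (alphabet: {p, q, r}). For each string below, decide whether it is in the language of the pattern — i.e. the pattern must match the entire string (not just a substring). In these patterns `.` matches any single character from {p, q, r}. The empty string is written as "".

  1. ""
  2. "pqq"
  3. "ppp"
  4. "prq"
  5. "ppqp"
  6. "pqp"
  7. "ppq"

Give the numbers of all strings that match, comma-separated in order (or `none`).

1 → match
2 → match
3 → match
4 → match
5 → no match
6 → match
7 → match

1, 2, 3, 4, 6, 7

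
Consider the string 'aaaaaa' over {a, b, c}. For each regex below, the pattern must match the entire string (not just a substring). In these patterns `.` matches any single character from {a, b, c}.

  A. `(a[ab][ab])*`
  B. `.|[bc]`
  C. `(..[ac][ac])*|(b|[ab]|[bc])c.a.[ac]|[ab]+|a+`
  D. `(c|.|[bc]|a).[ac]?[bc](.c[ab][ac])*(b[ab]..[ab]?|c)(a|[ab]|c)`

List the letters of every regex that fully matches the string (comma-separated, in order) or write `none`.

A, C

A → match
B → no match
C → match
D → no match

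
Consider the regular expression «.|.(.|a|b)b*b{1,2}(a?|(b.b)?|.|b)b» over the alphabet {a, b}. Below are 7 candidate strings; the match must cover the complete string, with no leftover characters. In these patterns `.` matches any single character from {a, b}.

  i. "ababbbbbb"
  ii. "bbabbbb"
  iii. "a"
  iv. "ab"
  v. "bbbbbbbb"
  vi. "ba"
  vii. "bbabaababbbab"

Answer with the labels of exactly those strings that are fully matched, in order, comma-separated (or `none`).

i. "ababbbbbb" → no match
ii. "bbabbbb" → no match
iii. "a" → match
iv. "ab" → no match
v. "bbbbbbbb" → match
vi. "ba" → no match
vii → no match

iii, v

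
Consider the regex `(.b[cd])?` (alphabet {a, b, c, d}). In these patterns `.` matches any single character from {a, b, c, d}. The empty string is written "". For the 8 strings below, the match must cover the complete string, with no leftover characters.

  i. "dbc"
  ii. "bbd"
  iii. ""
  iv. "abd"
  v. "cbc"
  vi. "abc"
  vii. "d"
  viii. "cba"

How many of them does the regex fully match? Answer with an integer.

6

i → match
ii → match
iii → match
iv → match
v → match
vi → match
vii → no match
viii → no match
Total matched: 6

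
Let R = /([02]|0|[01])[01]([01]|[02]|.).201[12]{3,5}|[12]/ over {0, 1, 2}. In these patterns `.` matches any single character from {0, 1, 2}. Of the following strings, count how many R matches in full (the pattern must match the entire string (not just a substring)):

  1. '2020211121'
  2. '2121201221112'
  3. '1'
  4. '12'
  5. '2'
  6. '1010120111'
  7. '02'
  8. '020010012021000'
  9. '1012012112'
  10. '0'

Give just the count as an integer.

2

1 → no match
2 → no match
3 → match
4 → no match
5 → match
6 → no match
7 → no match
8 → no match
9 → no match
10 → no match
Total matched: 2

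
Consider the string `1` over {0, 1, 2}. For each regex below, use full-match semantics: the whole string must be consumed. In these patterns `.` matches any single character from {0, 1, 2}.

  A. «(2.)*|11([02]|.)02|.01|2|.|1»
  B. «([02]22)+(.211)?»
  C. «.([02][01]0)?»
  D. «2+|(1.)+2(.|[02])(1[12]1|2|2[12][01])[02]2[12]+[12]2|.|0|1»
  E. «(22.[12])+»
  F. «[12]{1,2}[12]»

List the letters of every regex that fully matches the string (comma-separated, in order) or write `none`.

A, C, D

A → match
B → no match
C → match
D → match
E → no match — must start with `22`
F → no match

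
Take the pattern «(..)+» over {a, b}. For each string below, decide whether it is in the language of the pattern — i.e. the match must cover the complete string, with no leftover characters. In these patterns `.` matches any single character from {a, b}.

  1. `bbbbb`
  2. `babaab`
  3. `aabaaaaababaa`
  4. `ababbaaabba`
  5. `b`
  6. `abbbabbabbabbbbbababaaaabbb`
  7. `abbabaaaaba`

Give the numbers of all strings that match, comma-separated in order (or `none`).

1 → no match
2 → match
3 → no match
4 → no match
5 → no match
6 → no match
7 → no match

2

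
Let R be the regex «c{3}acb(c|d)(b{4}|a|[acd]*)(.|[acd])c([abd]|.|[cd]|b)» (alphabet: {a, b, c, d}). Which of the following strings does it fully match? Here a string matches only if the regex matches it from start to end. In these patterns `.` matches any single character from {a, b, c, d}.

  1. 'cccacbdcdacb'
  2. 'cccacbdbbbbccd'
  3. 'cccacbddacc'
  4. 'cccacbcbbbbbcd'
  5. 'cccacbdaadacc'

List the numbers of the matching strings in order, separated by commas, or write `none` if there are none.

1 → match
2 → match
3 → match
4 → match
5 → match

1, 2, 3, 4, 5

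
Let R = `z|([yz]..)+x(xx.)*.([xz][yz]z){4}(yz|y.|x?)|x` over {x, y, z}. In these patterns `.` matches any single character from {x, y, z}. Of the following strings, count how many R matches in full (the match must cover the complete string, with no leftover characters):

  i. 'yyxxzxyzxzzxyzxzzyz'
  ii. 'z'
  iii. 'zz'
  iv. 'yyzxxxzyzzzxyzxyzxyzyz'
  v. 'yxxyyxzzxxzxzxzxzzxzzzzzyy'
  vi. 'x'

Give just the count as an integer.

4

i → match
ii. 'z' → match
iii. 'zz' → no match
iv → match
v → no match
vi. 'x' → match
Total matched: 4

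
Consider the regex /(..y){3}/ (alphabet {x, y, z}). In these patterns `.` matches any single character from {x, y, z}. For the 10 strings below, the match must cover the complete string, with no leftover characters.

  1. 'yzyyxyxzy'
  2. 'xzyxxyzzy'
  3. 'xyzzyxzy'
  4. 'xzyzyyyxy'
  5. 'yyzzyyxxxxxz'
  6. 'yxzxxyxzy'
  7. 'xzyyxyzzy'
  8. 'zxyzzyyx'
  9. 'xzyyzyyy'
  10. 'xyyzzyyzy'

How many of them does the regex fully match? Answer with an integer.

5

1 → match
2 → match
3 → no match
4 → match
5 → no match — must end with 'y'
6 → no match
7 → match
8 → no match — must end with 'y'
9 → no match
10 → match
Total matched: 5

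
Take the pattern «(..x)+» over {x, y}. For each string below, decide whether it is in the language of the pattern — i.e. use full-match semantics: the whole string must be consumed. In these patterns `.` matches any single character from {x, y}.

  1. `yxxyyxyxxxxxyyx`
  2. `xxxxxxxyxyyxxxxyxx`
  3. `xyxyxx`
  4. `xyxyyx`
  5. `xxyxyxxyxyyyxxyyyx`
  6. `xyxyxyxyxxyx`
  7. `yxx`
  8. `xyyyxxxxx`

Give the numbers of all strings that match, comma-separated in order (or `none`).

1 → match
2 → match
3. `xyxyxx` → match
4. `xyxyyx` → match
5 → no match
6. `xyxyxyxyxxyx` → no match
7. `yxx` → match
8. `xyyyxxxxx` → no match

1, 2, 3, 4, 7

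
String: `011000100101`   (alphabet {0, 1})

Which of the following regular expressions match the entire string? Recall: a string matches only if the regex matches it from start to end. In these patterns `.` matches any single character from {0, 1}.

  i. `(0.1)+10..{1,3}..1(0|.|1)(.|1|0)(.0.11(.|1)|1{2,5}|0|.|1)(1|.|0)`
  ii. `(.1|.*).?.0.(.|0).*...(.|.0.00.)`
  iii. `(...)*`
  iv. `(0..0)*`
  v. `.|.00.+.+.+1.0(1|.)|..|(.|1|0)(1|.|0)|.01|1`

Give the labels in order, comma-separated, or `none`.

ii, iii

i → no match
ii → match
iii → match
iv → no match
v → no match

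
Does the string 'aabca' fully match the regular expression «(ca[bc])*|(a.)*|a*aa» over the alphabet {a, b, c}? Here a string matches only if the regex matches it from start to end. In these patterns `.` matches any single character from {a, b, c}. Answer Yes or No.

No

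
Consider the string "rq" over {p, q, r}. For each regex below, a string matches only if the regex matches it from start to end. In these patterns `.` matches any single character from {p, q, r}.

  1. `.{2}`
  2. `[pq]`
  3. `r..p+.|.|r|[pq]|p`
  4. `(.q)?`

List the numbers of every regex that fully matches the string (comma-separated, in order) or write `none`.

1 → match
2 → no match
3 → no match
4 → match

1, 4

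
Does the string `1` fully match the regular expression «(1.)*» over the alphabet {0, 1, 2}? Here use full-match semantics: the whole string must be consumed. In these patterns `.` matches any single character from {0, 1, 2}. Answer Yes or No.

No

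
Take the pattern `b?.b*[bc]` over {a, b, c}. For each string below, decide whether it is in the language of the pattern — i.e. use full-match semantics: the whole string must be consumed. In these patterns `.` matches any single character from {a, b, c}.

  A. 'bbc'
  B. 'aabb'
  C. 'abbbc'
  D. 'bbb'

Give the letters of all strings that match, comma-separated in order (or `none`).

A, C, D

A → match
B → no match
C → match
D → match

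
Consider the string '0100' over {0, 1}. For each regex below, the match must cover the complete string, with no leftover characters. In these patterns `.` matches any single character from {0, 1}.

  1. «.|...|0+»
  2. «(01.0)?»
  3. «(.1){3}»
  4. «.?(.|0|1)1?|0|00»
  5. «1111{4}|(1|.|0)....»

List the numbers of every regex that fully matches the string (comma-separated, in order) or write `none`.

2

1 → no match
2 → match
3 → no match — must end with '1'
4 → no match
5 → no match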